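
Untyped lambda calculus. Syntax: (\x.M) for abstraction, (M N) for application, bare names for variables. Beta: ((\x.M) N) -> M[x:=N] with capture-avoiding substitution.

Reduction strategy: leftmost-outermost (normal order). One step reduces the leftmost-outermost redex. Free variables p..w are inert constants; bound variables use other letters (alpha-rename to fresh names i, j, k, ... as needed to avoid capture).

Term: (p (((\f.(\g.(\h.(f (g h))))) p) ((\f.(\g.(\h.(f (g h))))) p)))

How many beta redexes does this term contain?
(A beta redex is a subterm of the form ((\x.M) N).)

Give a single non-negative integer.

Answer: 2

Derivation:
Term: (p (((\f.(\g.(\h.(f (g h))))) p) ((\f.(\g.(\h.(f (g h))))) p)))
  Redex: ((\f.(\g.(\h.(f (g h))))) p)
  Redex: ((\f.(\g.(\h.(f (g h))))) p)
Total redexes: 2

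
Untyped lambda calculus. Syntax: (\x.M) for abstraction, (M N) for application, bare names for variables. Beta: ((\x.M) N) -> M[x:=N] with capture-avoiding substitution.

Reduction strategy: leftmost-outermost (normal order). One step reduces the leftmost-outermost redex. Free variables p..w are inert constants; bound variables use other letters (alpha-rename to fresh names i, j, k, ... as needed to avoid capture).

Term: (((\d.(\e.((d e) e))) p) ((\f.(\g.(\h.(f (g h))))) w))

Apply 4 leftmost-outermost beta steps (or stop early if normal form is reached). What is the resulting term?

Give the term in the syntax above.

Answer: ((p (\g.(\h.(w (g h))))) (\g.(\h.(w (g h)))))

Derivation:
Step 0: (((\d.(\e.((d e) e))) p) ((\f.(\g.(\h.(f (g h))))) w))
Step 1: ((\e.((p e) e)) ((\f.(\g.(\h.(f (g h))))) w))
Step 2: ((p ((\f.(\g.(\h.(f (g h))))) w)) ((\f.(\g.(\h.(f (g h))))) w))
Step 3: ((p (\g.(\h.(w (g h))))) ((\f.(\g.(\h.(f (g h))))) w))
Step 4: ((p (\g.(\h.(w (g h))))) (\g.(\h.(w (g h)))))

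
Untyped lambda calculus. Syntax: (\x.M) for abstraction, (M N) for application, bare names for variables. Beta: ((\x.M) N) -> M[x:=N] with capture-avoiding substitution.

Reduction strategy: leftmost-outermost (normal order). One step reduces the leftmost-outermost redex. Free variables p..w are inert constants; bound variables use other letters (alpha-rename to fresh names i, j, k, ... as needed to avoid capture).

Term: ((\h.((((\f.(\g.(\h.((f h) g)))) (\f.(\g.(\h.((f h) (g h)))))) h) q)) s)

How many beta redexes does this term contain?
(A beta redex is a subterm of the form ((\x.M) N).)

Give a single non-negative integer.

Term: ((\h.((((\f.(\g.(\h.((f h) g)))) (\f.(\g.(\h.((f h) (g h)))))) h) q)) s)
  Redex: ((\h.((((\f.(\g.(\h.((f h) g)))) (\f.(\g.(\h.((f h) (g h)))))) h) q)) s)
  Redex: ((\f.(\g.(\h.((f h) g)))) (\f.(\g.(\h.((f h) (g h))))))
Total redexes: 2

Answer: 2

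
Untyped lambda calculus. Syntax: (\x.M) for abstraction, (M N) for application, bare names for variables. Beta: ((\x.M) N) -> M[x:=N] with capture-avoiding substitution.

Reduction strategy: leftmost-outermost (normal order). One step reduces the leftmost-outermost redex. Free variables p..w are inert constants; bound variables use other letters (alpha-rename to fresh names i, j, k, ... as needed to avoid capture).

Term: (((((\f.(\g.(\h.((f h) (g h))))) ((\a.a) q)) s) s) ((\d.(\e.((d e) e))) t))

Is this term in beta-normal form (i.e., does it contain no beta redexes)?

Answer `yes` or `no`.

Term: (((((\f.(\g.(\h.((f h) (g h))))) ((\a.a) q)) s) s) ((\d.(\e.((d e) e))) t))
Found 3 beta redex(es).

Answer: no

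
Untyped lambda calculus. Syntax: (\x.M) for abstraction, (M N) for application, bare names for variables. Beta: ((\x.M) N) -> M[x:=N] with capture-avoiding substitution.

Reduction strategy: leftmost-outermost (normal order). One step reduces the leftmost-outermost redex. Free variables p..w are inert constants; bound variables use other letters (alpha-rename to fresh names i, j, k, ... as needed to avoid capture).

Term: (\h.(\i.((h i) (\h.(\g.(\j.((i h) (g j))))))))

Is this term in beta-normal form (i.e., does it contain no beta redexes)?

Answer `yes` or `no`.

Answer: yes

Derivation:
Term: (\h.(\i.((h i) (\h.(\g.(\j.((i h) (g j))))))))
No beta redexes found.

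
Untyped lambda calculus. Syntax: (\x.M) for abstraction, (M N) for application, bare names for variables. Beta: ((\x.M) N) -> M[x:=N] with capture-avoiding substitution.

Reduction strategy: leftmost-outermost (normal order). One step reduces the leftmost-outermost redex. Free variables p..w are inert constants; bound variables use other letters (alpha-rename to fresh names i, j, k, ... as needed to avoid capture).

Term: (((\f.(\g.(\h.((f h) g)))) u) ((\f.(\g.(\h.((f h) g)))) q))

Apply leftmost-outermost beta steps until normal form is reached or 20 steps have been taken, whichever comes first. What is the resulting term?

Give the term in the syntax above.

Step 0: (((\f.(\g.(\h.((f h) g)))) u) ((\f.(\g.(\h.((f h) g)))) q))
Step 1: ((\g.(\h.((u h) g))) ((\f.(\g.(\h.((f h) g)))) q))
Step 2: (\h.((u h) ((\f.(\g.(\h.((f h) g)))) q)))
Step 3: (\h.((u h) (\g.(\h.((q h) g)))))

Answer: (\h.((u h) (\g.(\h.((q h) g)))))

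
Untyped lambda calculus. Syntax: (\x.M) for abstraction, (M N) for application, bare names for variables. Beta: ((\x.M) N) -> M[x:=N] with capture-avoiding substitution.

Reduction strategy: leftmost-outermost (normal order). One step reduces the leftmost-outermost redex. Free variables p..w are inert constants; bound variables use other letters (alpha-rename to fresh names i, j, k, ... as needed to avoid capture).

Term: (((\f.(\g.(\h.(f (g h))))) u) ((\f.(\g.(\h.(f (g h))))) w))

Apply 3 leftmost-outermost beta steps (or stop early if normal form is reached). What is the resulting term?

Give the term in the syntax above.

Answer: (\h.(u ((\g.(\h.(w (g h)))) h)))

Derivation:
Step 0: (((\f.(\g.(\h.(f (g h))))) u) ((\f.(\g.(\h.(f (g h))))) w))
Step 1: ((\g.(\h.(u (g h)))) ((\f.(\g.(\h.(f (g h))))) w))
Step 2: (\h.(u (((\f.(\g.(\h.(f (g h))))) w) h)))
Step 3: (\h.(u ((\g.(\h.(w (g h)))) h)))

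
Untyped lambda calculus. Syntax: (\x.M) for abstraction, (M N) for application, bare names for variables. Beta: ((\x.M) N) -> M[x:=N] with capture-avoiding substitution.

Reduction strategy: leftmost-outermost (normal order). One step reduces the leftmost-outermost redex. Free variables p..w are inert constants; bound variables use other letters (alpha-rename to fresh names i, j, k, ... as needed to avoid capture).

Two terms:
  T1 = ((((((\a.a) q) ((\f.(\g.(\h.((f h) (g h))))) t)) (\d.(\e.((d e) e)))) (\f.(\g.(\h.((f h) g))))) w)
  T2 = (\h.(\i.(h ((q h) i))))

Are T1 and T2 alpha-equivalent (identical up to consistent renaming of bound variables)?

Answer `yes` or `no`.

Answer: no

Derivation:
Term 1: ((((((\a.a) q) ((\f.(\g.(\h.((f h) (g h))))) t)) (\d.(\e.((d e) e)))) (\f.(\g.(\h.((f h) g))))) w)
Term 2: (\h.(\i.(h ((q h) i))))
Alpha-equivalence: compare structure up to binder renaming.
Result: False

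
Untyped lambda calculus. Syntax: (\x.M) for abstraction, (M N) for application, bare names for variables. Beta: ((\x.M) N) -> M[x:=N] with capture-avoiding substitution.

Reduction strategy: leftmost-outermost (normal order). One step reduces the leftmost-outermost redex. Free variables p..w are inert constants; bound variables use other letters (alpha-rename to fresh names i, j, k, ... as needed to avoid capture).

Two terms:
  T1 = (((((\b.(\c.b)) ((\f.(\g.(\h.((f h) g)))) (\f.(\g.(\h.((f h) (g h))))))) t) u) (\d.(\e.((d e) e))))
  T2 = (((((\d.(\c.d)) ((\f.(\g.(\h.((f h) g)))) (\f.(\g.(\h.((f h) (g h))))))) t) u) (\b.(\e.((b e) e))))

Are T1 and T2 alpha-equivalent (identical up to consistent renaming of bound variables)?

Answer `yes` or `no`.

Term 1: (((((\b.(\c.b)) ((\f.(\g.(\h.((f h) g)))) (\f.(\g.(\h.((f h) (g h))))))) t) u) (\d.(\e.((d e) e))))
Term 2: (((((\d.(\c.d)) ((\f.(\g.(\h.((f h) g)))) (\f.(\g.(\h.((f h) (g h))))))) t) u) (\b.(\e.((b e) e))))
Alpha-equivalence: compare structure up to binder renaming.
Result: True

Answer: yes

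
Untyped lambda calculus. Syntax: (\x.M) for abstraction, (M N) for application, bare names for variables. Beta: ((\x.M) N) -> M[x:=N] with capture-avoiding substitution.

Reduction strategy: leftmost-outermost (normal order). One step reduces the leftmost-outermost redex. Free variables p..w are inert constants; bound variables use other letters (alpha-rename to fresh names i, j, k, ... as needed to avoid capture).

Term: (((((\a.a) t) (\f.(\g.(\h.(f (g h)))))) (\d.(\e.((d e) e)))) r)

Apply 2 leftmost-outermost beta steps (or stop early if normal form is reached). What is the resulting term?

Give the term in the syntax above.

Answer: (((t (\f.(\g.(\h.(f (g h)))))) (\d.(\e.((d e) e)))) r)

Derivation:
Step 0: (((((\a.a) t) (\f.(\g.(\h.(f (g h)))))) (\d.(\e.((d e) e)))) r)
Step 1: (((t (\f.(\g.(\h.(f (g h)))))) (\d.(\e.((d e) e)))) r)
Step 2: (normal form reached)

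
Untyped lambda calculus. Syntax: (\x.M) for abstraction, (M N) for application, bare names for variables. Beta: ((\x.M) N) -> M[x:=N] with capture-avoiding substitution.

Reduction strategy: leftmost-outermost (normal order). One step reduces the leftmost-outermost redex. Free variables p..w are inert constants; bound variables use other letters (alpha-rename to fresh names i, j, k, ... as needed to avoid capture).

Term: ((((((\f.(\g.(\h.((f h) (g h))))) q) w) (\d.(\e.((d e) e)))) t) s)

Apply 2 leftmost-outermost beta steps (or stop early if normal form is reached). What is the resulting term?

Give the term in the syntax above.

Step 0: ((((((\f.(\g.(\h.((f h) (g h))))) q) w) (\d.(\e.((d e) e)))) t) s)
Step 1: (((((\g.(\h.((q h) (g h)))) w) (\d.(\e.((d e) e)))) t) s)
Step 2: ((((\h.((q h) (w h))) (\d.(\e.((d e) e)))) t) s)

Answer: ((((\h.((q h) (w h))) (\d.(\e.((d e) e)))) t) s)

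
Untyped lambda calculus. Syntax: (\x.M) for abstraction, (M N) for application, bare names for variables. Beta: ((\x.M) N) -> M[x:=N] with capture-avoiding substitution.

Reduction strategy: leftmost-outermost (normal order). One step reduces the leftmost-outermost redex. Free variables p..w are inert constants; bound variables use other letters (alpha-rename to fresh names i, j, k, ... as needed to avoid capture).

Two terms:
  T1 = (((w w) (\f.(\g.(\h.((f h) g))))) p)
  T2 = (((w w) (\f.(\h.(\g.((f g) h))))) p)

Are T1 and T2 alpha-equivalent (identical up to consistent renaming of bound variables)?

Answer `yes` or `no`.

Answer: yes

Derivation:
Term 1: (((w w) (\f.(\g.(\h.((f h) g))))) p)
Term 2: (((w w) (\f.(\h.(\g.((f g) h))))) p)
Alpha-equivalence: compare structure up to binder renaming.
Result: True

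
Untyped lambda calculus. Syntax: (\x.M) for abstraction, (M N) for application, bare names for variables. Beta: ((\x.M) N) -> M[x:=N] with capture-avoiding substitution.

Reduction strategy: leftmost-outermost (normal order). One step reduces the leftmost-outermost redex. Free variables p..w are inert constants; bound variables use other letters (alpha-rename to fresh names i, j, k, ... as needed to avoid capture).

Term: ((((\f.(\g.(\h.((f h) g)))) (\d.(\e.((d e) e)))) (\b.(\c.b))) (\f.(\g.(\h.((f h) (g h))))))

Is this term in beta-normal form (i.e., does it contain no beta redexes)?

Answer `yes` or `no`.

Term: ((((\f.(\g.(\h.((f h) g)))) (\d.(\e.((d e) e)))) (\b.(\c.b))) (\f.(\g.(\h.((f h) (g h))))))
Found 1 beta redex(es).

Answer: no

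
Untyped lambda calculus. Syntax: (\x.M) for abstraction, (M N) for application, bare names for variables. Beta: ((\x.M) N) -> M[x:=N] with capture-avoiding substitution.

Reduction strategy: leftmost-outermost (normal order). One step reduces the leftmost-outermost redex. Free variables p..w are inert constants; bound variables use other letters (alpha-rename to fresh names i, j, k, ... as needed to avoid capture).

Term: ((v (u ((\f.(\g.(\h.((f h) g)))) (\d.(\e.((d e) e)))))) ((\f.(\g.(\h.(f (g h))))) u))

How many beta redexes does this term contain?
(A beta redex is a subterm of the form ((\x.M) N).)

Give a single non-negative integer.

Answer: 2

Derivation:
Term: ((v (u ((\f.(\g.(\h.((f h) g)))) (\d.(\e.((d e) e)))))) ((\f.(\g.(\h.(f (g h))))) u))
  Redex: ((\f.(\g.(\h.((f h) g)))) (\d.(\e.((d e) e))))
  Redex: ((\f.(\g.(\h.(f (g h))))) u)
Total redexes: 2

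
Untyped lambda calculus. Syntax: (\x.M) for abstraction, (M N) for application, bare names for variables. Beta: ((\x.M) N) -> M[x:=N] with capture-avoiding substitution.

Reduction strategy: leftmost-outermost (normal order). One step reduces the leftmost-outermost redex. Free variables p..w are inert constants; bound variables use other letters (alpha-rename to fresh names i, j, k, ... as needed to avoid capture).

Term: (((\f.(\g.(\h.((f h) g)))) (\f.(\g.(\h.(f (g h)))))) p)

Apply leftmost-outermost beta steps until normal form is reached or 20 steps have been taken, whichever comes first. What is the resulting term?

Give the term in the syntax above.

Answer: (\h.(\i.(h (p i))))

Derivation:
Step 0: (((\f.(\g.(\h.((f h) g)))) (\f.(\g.(\h.(f (g h)))))) p)
Step 1: ((\g.(\h.(((\f.(\g.(\h.(f (g h))))) h) g))) p)
Step 2: (\h.(((\f.(\g.(\h.(f (g h))))) h) p))
Step 3: (\h.((\g.(\i.(h (g i)))) p))
Step 4: (\h.(\i.(h (p i))))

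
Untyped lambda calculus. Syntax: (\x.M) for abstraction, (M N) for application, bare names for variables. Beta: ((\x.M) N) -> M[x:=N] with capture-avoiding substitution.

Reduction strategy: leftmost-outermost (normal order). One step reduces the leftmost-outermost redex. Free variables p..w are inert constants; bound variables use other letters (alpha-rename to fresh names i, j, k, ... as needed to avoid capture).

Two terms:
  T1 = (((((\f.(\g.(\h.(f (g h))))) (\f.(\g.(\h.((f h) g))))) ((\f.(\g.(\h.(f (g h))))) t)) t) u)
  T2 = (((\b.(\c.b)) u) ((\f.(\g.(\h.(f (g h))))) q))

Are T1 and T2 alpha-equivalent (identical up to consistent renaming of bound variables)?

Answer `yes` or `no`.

Term 1: (((((\f.(\g.(\h.(f (g h))))) (\f.(\g.(\h.((f h) g))))) ((\f.(\g.(\h.(f (g h))))) t)) t) u)
Term 2: (((\b.(\c.b)) u) ((\f.(\g.(\h.(f (g h))))) q))
Alpha-equivalence: compare structure up to binder renaming.
Result: False

Answer: no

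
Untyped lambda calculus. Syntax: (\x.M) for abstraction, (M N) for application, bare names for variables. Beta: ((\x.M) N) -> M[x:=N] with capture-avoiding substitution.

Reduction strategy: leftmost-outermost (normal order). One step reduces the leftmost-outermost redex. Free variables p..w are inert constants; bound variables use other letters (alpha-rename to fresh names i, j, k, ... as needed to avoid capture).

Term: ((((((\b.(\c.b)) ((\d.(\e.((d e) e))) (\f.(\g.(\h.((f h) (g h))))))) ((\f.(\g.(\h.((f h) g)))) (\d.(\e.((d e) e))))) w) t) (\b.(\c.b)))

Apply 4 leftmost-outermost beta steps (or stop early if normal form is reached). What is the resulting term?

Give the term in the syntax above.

Answer: (((((\f.(\g.(\h.((f h) (g h))))) w) w) t) (\b.(\c.b)))

Derivation:
Step 0: ((((((\b.(\c.b)) ((\d.(\e.((d e) e))) (\f.(\g.(\h.((f h) (g h))))))) ((\f.(\g.(\h.((f h) g)))) (\d.(\e.((d e) e))))) w) t) (\b.(\c.b)))
Step 1: (((((\c.((\d.(\e.((d e) e))) (\f.(\g.(\h.((f h) (g h))))))) ((\f.(\g.(\h.((f h) g)))) (\d.(\e.((d e) e))))) w) t) (\b.(\c.b)))
Step 2: (((((\d.(\e.((d e) e))) (\f.(\g.(\h.((f h) (g h)))))) w) t) (\b.(\c.b)))
Step 3: ((((\e.(((\f.(\g.(\h.((f h) (g h))))) e) e)) w) t) (\b.(\c.b)))
Step 4: (((((\f.(\g.(\h.((f h) (g h))))) w) w) t) (\b.(\c.b)))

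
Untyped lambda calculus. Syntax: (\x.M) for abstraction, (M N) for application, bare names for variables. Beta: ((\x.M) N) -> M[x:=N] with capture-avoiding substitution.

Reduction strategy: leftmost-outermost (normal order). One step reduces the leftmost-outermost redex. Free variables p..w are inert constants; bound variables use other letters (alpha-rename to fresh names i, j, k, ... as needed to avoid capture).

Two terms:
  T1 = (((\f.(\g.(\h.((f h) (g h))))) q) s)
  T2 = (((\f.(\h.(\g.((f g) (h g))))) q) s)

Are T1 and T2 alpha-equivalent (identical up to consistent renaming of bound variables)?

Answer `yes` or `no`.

Answer: yes

Derivation:
Term 1: (((\f.(\g.(\h.((f h) (g h))))) q) s)
Term 2: (((\f.(\h.(\g.((f g) (h g))))) q) s)
Alpha-equivalence: compare structure up to binder renaming.
Result: True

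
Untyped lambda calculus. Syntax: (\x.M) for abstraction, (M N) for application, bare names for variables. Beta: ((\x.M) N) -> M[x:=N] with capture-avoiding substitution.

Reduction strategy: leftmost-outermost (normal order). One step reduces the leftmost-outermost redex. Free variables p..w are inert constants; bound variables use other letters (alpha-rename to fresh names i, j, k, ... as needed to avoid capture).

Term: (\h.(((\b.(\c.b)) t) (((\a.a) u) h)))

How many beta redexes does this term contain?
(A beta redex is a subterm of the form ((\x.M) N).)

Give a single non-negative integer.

Answer: 2

Derivation:
Term: (\h.(((\b.(\c.b)) t) (((\a.a) u) h)))
  Redex: ((\b.(\c.b)) t)
  Redex: ((\a.a) u)
Total redexes: 2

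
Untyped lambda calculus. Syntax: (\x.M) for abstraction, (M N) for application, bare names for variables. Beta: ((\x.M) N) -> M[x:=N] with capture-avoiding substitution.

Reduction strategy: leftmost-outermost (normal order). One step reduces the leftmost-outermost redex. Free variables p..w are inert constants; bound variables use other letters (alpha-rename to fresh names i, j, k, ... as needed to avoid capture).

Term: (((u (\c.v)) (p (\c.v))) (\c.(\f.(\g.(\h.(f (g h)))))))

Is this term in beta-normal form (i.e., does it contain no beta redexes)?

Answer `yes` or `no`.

Term: (((u (\c.v)) (p (\c.v))) (\c.(\f.(\g.(\h.(f (g h)))))))
No beta redexes found.

Answer: yes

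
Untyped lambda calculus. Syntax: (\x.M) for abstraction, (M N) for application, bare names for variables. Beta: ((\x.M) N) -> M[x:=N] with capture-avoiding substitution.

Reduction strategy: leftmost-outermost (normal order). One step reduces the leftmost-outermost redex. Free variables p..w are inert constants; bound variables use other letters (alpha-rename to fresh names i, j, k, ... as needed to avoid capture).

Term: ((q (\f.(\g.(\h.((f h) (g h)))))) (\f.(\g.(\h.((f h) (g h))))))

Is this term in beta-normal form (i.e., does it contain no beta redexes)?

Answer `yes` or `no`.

Term: ((q (\f.(\g.(\h.((f h) (g h)))))) (\f.(\g.(\h.((f h) (g h))))))
No beta redexes found.

Answer: yes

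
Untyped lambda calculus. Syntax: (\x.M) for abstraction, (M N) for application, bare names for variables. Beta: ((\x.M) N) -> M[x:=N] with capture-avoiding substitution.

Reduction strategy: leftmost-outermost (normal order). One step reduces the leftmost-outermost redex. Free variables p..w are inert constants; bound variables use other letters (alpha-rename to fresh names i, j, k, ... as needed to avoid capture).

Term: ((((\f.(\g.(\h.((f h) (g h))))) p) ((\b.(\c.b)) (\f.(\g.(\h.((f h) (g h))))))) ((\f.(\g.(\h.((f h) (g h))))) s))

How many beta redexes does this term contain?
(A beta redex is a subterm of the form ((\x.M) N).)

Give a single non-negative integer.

Term: ((((\f.(\g.(\h.((f h) (g h))))) p) ((\b.(\c.b)) (\f.(\g.(\h.((f h) (g h))))))) ((\f.(\g.(\h.((f h) (g h))))) s))
  Redex: ((\f.(\g.(\h.((f h) (g h))))) p)
  Redex: ((\b.(\c.b)) (\f.(\g.(\h.((f h) (g h))))))
  Redex: ((\f.(\g.(\h.((f h) (g h))))) s)
Total redexes: 3

Answer: 3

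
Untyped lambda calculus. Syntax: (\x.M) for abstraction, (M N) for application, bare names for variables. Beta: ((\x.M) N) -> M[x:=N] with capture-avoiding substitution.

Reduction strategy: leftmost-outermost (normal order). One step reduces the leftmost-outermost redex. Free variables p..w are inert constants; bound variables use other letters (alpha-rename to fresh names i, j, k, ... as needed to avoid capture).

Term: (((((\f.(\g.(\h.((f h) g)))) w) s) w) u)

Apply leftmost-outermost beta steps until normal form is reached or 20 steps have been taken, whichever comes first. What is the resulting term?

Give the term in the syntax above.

Answer: (((w w) s) u)

Derivation:
Step 0: (((((\f.(\g.(\h.((f h) g)))) w) s) w) u)
Step 1: ((((\g.(\h.((w h) g))) s) w) u)
Step 2: (((\h.((w h) s)) w) u)
Step 3: (((w w) s) u)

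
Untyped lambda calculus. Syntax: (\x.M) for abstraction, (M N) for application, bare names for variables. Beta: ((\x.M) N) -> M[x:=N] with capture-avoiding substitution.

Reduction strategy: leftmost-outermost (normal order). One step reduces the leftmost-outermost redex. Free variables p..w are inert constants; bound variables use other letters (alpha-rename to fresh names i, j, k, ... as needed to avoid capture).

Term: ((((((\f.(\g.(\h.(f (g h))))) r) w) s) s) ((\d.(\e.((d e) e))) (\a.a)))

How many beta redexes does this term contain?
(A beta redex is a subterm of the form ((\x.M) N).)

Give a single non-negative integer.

Term: ((((((\f.(\g.(\h.(f (g h))))) r) w) s) s) ((\d.(\e.((d e) e))) (\a.a)))
  Redex: ((\f.(\g.(\h.(f (g h))))) r)
  Redex: ((\d.(\e.((d e) e))) (\a.a))
Total redexes: 2

Answer: 2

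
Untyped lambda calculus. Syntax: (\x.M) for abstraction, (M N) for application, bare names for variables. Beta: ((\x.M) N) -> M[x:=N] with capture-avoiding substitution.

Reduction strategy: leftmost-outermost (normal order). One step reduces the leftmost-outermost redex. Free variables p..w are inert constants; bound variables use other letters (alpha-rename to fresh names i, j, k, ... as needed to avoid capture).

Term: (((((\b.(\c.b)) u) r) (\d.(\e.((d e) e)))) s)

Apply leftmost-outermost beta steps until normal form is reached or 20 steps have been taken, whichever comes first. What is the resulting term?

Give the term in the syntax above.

Step 0: (((((\b.(\c.b)) u) r) (\d.(\e.((d e) e)))) s)
Step 1: ((((\c.u) r) (\d.(\e.((d e) e)))) s)
Step 2: ((u (\d.(\e.((d e) e)))) s)

Answer: ((u (\d.(\e.((d e) e)))) s)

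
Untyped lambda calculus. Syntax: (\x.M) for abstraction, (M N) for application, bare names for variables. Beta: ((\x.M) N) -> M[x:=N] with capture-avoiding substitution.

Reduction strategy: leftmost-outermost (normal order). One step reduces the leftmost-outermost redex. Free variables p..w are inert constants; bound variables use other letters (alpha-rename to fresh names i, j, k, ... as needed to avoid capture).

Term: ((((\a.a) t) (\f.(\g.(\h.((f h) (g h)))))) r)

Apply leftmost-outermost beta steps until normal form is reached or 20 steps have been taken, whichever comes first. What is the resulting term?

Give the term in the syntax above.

Step 0: ((((\a.a) t) (\f.(\g.(\h.((f h) (g h)))))) r)
Step 1: ((t (\f.(\g.(\h.((f h) (g h)))))) r)

Answer: ((t (\f.(\g.(\h.((f h) (g h)))))) r)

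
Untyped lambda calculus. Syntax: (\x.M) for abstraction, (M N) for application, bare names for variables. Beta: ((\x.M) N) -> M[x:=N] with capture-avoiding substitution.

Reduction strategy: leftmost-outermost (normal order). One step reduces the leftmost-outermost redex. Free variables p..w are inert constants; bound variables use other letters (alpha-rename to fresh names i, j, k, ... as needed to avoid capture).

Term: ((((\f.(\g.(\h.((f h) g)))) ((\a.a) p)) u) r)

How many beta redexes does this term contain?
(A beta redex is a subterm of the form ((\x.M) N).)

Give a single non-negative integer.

Term: ((((\f.(\g.(\h.((f h) g)))) ((\a.a) p)) u) r)
  Redex: ((\f.(\g.(\h.((f h) g)))) ((\a.a) p))
  Redex: ((\a.a) p)
Total redexes: 2

Answer: 2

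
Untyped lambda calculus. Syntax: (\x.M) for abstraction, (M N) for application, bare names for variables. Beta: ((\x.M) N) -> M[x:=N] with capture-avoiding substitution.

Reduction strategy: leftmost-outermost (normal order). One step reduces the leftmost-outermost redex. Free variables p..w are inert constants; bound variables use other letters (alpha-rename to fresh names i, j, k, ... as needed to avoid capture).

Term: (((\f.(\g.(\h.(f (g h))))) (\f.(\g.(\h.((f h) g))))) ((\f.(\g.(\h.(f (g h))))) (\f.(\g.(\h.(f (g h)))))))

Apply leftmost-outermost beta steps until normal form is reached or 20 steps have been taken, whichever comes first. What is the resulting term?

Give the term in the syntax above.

Step 0: (((\f.(\g.(\h.(f (g h))))) (\f.(\g.(\h.((f h) g))))) ((\f.(\g.(\h.(f (g h))))) (\f.(\g.(\h.(f (g h)))))))
Step 1: ((\g.(\h.((\f.(\g.(\h.((f h) g)))) (g h)))) ((\f.(\g.(\h.(f (g h))))) (\f.(\g.(\h.(f (g h)))))))
Step 2: (\h.((\f.(\g.(\h.((f h) g)))) (((\f.(\g.(\h.(f (g h))))) (\f.(\g.(\h.(f (g h)))))) h)))
Step 3: (\h.(\g.(\i.(((((\f.(\g.(\h.(f (g h))))) (\f.(\g.(\h.(f (g h)))))) h) i) g))))
Step 4: (\h.(\g.(\i.((((\g.(\h.((\f.(\g.(\h.(f (g h))))) (g h)))) h) i) g))))
Step 5: (\h.(\g.(\i.(((\i.((\f.(\g.(\h.(f (g h))))) (h i))) i) g))))
Step 6: (\h.(\g.(\i.(((\f.(\g.(\h.(f (g h))))) (h i)) g))))
Step 7: (\h.(\g.(\i.((\g.(\j.((h i) (g j)))) g))))
Step 8: (\h.(\g.(\i.(\j.((h i) (g j))))))

Answer: (\h.(\g.(\i.(\j.((h i) (g j))))))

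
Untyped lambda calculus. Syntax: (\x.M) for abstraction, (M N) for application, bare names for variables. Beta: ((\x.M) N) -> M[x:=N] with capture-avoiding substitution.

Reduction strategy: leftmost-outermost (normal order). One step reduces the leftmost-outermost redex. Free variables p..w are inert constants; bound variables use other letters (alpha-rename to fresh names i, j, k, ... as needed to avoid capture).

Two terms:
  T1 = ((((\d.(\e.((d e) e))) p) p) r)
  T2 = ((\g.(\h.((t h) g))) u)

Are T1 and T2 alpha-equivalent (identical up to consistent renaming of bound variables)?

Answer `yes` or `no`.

Term 1: ((((\d.(\e.((d e) e))) p) p) r)
Term 2: ((\g.(\h.((t h) g))) u)
Alpha-equivalence: compare structure up to binder renaming.
Result: False

Answer: no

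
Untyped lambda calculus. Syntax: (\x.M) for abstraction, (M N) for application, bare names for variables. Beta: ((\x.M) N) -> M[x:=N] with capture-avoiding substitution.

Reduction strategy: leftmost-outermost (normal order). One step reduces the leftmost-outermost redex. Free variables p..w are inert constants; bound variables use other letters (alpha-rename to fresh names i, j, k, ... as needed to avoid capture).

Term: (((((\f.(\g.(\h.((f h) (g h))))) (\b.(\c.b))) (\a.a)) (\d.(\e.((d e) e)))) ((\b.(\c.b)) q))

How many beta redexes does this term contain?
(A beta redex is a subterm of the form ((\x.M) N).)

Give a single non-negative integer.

Answer: 2

Derivation:
Term: (((((\f.(\g.(\h.((f h) (g h))))) (\b.(\c.b))) (\a.a)) (\d.(\e.((d e) e)))) ((\b.(\c.b)) q))
  Redex: ((\f.(\g.(\h.((f h) (g h))))) (\b.(\c.b)))
  Redex: ((\b.(\c.b)) q)
Total redexes: 2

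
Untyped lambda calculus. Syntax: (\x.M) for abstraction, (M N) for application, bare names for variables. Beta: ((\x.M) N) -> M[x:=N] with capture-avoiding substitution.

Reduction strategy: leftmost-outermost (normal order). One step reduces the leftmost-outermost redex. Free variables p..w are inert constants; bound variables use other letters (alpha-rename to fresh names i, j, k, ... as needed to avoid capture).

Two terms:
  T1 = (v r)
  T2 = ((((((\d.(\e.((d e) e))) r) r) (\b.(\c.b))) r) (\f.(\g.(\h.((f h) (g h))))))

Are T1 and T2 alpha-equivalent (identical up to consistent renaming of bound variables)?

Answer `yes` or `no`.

Term 1: (v r)
Term 2: ((((((\d.(\e.((d e) e))) r) r) (\b.(\c.b))) r) (\f.(\g.(\h.((f h) (g h))))))
Alpha-equivalence: compare structure up to binder renaming.
Result: False

Answer: no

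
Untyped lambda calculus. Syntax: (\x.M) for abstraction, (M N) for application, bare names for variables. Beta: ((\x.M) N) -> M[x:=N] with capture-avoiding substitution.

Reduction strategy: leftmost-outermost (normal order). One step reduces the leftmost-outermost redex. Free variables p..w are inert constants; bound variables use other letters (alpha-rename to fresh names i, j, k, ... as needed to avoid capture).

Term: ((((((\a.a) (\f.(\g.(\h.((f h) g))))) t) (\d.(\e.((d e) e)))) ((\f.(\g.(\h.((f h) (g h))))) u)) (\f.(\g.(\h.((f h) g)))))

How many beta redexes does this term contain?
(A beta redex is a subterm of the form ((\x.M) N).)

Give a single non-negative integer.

Term: ((((((\a.a) (\f.(\g.(\h.((f h) g))))) t) (\d.(\e.((d e) e)))) ((\f.(\g.(\h.((f h) (g h))))) u)) (\f.(\g.(\h.((f h) g)))))
  Redex: ((\a.a) (\f.(\g.(\h.((f h) g)))))
  Redex: ((\f.(\g.(\h.((f h) (g h))))) u)
Total redexes: 2

Answer: 2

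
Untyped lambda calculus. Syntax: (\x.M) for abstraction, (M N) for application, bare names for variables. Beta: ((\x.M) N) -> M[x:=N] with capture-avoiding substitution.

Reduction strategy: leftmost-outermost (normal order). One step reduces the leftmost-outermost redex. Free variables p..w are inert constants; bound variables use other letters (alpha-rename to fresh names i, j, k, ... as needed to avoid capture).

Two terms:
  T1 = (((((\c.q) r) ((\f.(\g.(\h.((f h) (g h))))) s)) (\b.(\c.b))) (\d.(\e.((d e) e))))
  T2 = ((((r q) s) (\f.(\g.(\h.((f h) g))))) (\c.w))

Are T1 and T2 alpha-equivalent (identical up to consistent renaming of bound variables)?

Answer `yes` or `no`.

Answer: no

Derivation:
Term 1: (((((\c.q) r) ((\f.(\g.(\h.((f h) (g h))))) s)) (\b.(\c.b))) (\d.(\e.((d e) e))))
Term 2: ((((r q) s) (\f.(\g.(\h.((f h) g))))) (\c.w))
Alpha-equivalence: compare structure up to binder renaming.
Result: False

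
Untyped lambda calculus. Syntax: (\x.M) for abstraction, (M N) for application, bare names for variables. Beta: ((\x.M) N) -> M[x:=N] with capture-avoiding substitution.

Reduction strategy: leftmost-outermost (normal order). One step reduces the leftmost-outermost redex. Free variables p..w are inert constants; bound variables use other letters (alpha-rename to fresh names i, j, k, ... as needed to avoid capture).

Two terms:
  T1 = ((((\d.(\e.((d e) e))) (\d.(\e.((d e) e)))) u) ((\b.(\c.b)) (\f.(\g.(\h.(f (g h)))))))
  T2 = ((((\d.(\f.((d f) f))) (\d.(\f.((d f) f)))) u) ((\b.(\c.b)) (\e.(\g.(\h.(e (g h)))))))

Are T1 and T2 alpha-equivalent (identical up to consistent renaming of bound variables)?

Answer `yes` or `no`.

Term 1: ((((\d.(\e.((d e) e))) (\d.(\e.((d e) e)))) u) ((\b.(\c.b)) (\f.(\g.(\h.(f (g h)))))))
Term 2: ((((\d.(\f.((d f) f))) (\d.(\f.((d f) f)))) u) ((\b.(\c.b)) (\e.(\g.(\h.(e (g h)))))))
Alpha-equivalence: compare structure up to binder renaming.
Result: True

Answer: yes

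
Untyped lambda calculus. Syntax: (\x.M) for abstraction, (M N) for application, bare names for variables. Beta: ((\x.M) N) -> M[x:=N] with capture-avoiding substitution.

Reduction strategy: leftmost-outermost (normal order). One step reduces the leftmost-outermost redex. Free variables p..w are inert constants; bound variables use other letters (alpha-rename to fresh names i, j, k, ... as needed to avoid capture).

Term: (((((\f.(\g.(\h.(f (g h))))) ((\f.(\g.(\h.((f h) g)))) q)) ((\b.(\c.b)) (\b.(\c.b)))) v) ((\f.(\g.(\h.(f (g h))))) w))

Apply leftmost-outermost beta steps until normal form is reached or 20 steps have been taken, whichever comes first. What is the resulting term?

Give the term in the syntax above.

Step 0: (((((\f.(\g.(\h.(f (g h))))) ((\f.(\g.(\h.((f h) g)))) q)) ((\b.(\c.b)) (\b.(\c.b)))) v) ((\f.(\g.(\h.(f (g h))))) w))
Step 1: ((((\g.(\h.(((\f.(\g.(\h.((f h) g)))) q) (g h)))) ((\b.(\c.b)) (\b.(\c.b)))) v) ((\f.(\g.(\h.(f (g h))))) w))
Step 2: (((\h.(((\f.(\g.(\h.((f h) g)))) q) (((\b.(\c.b)) (\b.(\c.b))) h))) v) ((\f.(\g.(\h.(f (g h))))) w))
Step 3: ((((\f.(\g.(\h.((f h) g)))) q) (((\b.(\c.b)) (\b.(\c.b))) v)) ((\f.(\g.(\h.(f (g h))))) w))
Step 4: (((\g.(\h.((q h) g))) (((\b.(\c.b)) (\b.(\c.b))) v)) ((\f.(\g.(\h.(f (g h))))) w))
Step 5: ((\h.((q h) (((\b.(\c.b)) (\b.(\c.b))) v))) ((\f.(\g.(\h.(f (g h))))) w))
Step 6: ((q ((\f.(\g.(\h.(f (g h))))) w)) (((\b.(\c.b)) (\b.(\c.b))) v))
Step 7: ((q (\g.(\h.(w (g h))))) (((\b.(\c.b)) (\b.(\c.b))) v))
Step 8: ((q (\g.(\h.(w (g h))))) ((\c.(\b.(\c.b))) v))
Step 9: ((q (\g.(\h.(w (g h))))) (\b.(\c.b)))

Answer: ((q (\g.(\h.(w (g h))))) (\b.(\c.b)))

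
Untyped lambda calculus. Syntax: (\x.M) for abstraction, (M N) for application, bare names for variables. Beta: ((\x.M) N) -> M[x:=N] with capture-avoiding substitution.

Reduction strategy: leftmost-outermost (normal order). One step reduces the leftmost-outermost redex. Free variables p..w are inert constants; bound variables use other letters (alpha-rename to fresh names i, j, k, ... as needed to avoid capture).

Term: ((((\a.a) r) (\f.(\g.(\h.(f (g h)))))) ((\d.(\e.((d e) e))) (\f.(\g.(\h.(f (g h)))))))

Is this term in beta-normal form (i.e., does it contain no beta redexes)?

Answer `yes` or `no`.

Term: ((((\a.a) r) (\f.(\g.(\h.(f (g h)))))) ((\d.(\e.((d e) e))) (\f.(\g.(\h.(f (g h)))))))
Found 2 beta redex(es).

Answer: no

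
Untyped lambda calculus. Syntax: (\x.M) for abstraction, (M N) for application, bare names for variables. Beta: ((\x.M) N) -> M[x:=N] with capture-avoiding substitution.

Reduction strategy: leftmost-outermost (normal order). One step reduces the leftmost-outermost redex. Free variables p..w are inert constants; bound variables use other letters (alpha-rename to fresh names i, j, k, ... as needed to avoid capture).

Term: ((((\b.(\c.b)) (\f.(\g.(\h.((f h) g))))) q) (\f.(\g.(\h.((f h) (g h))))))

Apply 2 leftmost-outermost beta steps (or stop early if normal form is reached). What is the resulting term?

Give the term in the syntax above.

Answer: ((\f.(\g.(\h.((f h) g)))) (\f.(\g.(\h.((f h) (g h))))))

Derivation:
Step 0: ((((\b.(\c.b)) (\f.(\g.(\h.((f h) g))))) q) (\f.(\g.(\h.((f h) (g h))))))
Step 1: (((\c.(\f.(\g.(\h.((f h) g))))) q) (\f.(\g.(\h.((f h) (g h))))))
Step 2: ((\f.(\g.(\h.((f h) g)))) (\f.(\g.(\h.((f h) (g h))))))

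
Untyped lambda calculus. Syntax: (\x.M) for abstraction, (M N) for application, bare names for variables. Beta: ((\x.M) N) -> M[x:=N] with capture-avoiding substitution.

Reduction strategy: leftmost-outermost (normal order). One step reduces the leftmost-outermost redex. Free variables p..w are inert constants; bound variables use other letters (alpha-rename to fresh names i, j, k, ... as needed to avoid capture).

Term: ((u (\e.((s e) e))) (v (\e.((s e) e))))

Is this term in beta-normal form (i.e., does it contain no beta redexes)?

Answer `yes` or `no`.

Answer: yes

Derivation:
Term: ((u (\e.((s e) e))) (v (\e.((s e) e))))
No beta redexes found.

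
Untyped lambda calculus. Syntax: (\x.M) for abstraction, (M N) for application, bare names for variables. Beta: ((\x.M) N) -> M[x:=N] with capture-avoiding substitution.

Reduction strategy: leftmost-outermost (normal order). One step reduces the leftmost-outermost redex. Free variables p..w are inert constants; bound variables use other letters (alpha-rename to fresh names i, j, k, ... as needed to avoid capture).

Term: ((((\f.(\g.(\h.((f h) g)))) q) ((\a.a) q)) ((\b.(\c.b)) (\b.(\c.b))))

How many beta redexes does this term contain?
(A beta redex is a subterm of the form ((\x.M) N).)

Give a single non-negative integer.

Term: ((((\f.(\g.(\h.((f h) g)))) q) ((\a.a) q)) ((\b.(\c.b)) (\b.(\c.b))))
  Redex: ((\f.(\g.(\h.((f h) g)))) q)
  Redex: ((\a.a) q)
  Redex: ((\b.(\c.b)) (\b.(\c.b)))
Total redexes: 3

Answer: 3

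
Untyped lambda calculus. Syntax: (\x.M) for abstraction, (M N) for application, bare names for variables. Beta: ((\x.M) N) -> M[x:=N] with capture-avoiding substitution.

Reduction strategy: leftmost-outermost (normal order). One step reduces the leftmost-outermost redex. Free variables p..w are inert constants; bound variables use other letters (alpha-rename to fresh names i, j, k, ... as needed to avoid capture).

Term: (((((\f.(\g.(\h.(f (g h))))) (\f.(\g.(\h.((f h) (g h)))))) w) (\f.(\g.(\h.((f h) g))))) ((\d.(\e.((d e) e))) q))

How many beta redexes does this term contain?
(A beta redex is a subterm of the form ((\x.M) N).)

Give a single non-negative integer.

Term: (((((\f.(\g.(\h.(f (g h))))) (\f.(\g.(\h.((f h) (g h)))))) w) (\f.(\g.(\h.((f h) g))))) ((\d.(\e.((d e) e))) q))
  Redex: ((\f.(\g.(\h.(f (g h))))) (\f.(\g.(\h.((f h) (g h))))))
  Redex: ((\d.(\e.((d e) e))) q)
Total redexes: 2

Answer: 2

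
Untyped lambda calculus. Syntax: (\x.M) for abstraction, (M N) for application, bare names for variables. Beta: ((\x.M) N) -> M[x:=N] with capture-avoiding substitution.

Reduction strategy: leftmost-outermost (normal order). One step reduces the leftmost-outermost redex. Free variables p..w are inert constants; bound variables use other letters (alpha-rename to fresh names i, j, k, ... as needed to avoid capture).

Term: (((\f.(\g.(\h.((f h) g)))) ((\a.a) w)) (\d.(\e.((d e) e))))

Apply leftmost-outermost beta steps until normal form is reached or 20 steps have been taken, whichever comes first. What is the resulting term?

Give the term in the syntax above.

Answer: (\h.((w h) (\d.(\e.((d e) e)))))

Derivation:
Step 0: (((\f.(\g.(\h.((f h) g)))) ((\a.a) w)) (\d.(\e.((d e) e))))
Step 1: ((\g.(\h.((((\a.a) w) h) g))) (\d.(\e.((d e) e))))
Step 2: (\h.((((\a.a) w) h) (\d.(\e.((d e) e)))))
Step 3: (\h.((w h) (\d.(\e.((d e) e)))))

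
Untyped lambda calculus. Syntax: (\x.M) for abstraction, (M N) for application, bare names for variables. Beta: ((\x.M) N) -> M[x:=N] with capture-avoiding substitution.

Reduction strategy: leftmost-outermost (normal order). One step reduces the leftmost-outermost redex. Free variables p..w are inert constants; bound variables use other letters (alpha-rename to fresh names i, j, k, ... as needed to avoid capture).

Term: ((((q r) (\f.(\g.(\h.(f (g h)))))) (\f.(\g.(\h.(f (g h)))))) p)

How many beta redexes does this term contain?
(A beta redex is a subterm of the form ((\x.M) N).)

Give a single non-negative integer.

Answer: 0

Derivation:
Term: ((((q r) (\f.(\g.(\h.(f (g h)))))) (\f.(\g.(\h.(f (g h)))))) p)
  (no redexes)
Total redexes: 0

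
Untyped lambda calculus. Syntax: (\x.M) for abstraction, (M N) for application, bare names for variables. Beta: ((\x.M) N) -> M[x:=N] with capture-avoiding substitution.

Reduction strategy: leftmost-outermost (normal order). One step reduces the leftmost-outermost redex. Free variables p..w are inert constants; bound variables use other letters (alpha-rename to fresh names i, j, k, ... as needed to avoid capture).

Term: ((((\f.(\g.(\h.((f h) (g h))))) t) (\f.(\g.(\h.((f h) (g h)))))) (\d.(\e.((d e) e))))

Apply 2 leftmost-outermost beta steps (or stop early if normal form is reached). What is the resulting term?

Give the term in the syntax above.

Step 0: ((((\f.(\g.(\h.((f h) (g h))))) t) (\f.(\g.(\h.((f h) (g h)))))) (\d.(\e.((d e) e))))
Step 1: (((\g.(\h.((t h) (g h)))) (\f.(\g.(\h.((f h) (g h)))))) (\d.(\e.((d e) e))))
Step 2: ((\h.((t h) ((\f.(\g.(\h.((f h) (g h))))) h))) (\d.(\e.((d e) e))))

Answer: ((\h.((t h) ((\f.(\g.(\h.((f h) (g h))))) h))) (\d.(\e.((d e) e))))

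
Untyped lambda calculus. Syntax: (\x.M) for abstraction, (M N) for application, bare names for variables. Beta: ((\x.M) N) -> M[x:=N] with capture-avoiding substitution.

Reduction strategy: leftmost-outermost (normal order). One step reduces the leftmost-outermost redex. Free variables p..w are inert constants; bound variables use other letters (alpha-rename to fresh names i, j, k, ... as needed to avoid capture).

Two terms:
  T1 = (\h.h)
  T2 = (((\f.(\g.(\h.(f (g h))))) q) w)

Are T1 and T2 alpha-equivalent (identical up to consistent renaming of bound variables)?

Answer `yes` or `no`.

Term 1: (\h.h)
Term 2: (((\f.(\g.(\h.(f (g h))))) q) w)
Alpha-equivalence: compare structure up to binder renaming.
Result: False

Answer: no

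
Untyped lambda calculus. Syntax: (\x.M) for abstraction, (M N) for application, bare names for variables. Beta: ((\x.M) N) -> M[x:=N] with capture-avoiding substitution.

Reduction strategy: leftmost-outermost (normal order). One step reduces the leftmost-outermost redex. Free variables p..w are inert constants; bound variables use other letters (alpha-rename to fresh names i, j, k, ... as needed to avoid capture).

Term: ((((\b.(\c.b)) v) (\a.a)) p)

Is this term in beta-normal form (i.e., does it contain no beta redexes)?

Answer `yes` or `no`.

Term: ((((\b.(\c.b)) v) (\a.a)) p)
Found 1 beta redex(es).

Answer: no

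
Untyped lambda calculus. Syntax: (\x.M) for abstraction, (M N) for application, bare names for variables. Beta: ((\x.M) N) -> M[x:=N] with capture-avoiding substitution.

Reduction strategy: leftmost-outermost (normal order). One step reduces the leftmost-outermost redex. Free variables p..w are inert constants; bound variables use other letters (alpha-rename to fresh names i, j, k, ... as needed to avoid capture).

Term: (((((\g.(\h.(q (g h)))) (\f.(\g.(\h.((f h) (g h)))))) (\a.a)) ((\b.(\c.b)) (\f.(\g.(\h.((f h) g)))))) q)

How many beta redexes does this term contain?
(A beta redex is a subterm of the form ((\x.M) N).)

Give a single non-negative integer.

Answer: 2

Derivation:
Term: (((((\g.(\h.(q (g h)))) (\f.(\g.(\h.((f h) (g h)))))) (\a.a)) ((\b.(\c.b)) (\f.(\g.(\h.((f h) g)))))) q)
  Redex: ((\g.(\h.(q (g h)))) (\f.(\g.(\h.((f h) (g h))))))
  Redex: ((\b.(\c.b)) (\f.(\g.(\h.((f h) g)))))
Total redexes: 2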